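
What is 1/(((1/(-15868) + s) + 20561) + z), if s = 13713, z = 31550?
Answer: 15868/1044495231 ≈ 1.5192e-5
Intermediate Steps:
1/(((1/(-15868) + s) + 20561) + z) = 1/(((1/(-15868) + 13713) + 20561) + 31550) = 1/(((-1/15868 + 13713) + 20561) + 31550) = 1/((217597883/15868 + 20561) + 31550) = 1/(543859831/15868 + 31550) = 1/(1044495231/15868) = 15868/1044495231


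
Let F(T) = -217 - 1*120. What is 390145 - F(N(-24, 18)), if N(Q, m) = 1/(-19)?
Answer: 390482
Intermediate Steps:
N(Q, m) = -1/19
F(T) = -337 (F(T) = -217 - 120 = -337)
390145 - F(N(-24, 18)) = 390145 - 1*(-337) = 390145 + 337 = 390482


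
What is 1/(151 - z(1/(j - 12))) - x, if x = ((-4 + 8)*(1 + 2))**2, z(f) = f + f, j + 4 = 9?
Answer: -152489/1059 ≈ -143.99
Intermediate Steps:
j = 5 (j = -4 + 9 = 5)
z(f) = 2*f
x = 144 (x = (4*3)**2 = 12**2 = 144)
1/(151 - z(1/(j - 12))) - x = 1/(151 - 2/(5 - 12)) - 1*144 = 1/(151 - 2/(-7)) - 144 = 1/(151 - 2*(-1)/7) - 144 = 1/(151 - 1*(-2/7)) - 144 = 1/(151 + 2/7) - 144 = 1/(1059/7) - 144 = 7/1059 - 144 = -152489/1059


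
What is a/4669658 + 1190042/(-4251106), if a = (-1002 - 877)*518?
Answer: -346242290706/708971826491 ≈ -0.48837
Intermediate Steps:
a = -973322 (a = -1879*518 = -973322)
a/4669658 + 1190042/(-4251106) = -973322/4669658 + 1190042/(-4251106) = -973322*1/4669658 + 1190042*(-1/4251106) = -69523/333547 - 595021/2125553 = -346242290706/708971826491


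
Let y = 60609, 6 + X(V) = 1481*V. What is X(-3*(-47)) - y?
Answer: 148206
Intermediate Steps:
X(V) = -6 + 1481*V
X(-3*(-47)) - y = (-6 + 1481*(-3*(-47))) - 1*60609 = (-6 + 1481*141) - 60609 = (-6 + 208821) - 60609 = 208815 - 60609 = 148206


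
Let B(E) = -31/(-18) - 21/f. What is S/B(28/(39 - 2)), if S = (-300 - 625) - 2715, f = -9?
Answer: -65520/73 ≈ -897.53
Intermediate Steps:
B(E) = 73/18 (B(E) = -31/(-18) - 21/(-9) = -31*(-1/18) - 21*(-⅑) = 31/18 + 7/3 = 73/18)
S = -3640 (S = -925 - 2715 = -3640)
S/B(28/(39 - 2)) = -3640/73/18 = -3640*18/73 = -65520/73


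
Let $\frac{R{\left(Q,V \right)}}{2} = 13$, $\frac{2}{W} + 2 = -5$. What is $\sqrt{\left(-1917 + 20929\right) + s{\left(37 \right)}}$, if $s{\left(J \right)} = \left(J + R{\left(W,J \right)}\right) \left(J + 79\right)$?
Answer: $4 \sqrt{1645} \approx 162.23$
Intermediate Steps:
$W = - \frac{2}{7}$ ($W = \frac{2}{-2 - 5} = \frac{2}{-7} = 2 \left(- \frac{1}{7}\right) = - \frac{2}{7} \approx -0.28571$)
$R{\left(Q,V \right)} = 26$ ($R{\left(Q,V \right)} = 2 \cdot 13 = 26$)
$s{\left(J \right)} = \left(26 + J\right) \left(79 + J\right)$ ($s{\left(J \right)} = \left(J + 26\right) \left(J + 79\right) = \left(26 + J\right) \left(79 + J\right)$)
$\sqrt{\left(-1917 + 20929\right) + s{\left(37 \right)}} = \sqrt{\left(-1917 + 20929\right) + \left(2054 + 37^{2} + 105 \cdot 37\right)} = \sqrt{19012 + \left(2054 + 1369 + 3885\right)} = \sqrt{19012 + 7308} = \sqrt{26320} = 4 \sqrt{1645}$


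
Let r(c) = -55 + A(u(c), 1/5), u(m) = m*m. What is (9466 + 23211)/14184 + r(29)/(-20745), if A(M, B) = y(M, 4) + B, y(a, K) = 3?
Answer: 125670203/54490200 ≈ 2.3063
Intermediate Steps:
u(m) = m²
A(M, B) = 3 + B
r(c) = -259/5 (r(c) = -55 + (3 + 1/5) = -55 + (3 + ⅕) = -55 + 16/5 = -259/5)
(9466 + 23211)/14184 + r(29)/(-20745) = (9466 + 23211)/14184 - 259/5/(-20745) = 32677*(1/14184) - 259/5*(-1/20745) = 32677/14184 + 259/103725 = 125670203/54490200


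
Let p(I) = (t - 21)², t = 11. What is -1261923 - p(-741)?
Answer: -1262023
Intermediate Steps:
p(I) = 100 (p(I) = (11 - 21)² = (-10)² = 100)
-1261923 - p(-741) = -1261923 - 1*100 = -1261923 - 100 = -1262023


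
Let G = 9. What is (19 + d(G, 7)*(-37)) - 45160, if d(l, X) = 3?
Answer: -45252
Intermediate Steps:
(19 + d(G, 7)*(-37)) - 45160 = (19 + 3*(-37)) - 45160 = (19 - 111) - 45160 = -92 - 45160 = -45252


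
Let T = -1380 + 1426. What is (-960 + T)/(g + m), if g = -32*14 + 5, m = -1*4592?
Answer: 914/5035 ≈ 0.18153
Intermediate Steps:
m = -4592
T = 46
g = -443 (g = -448 + 5 = -443)
(-960 + T)/(g + m) = (-960 + 46)/(-443 - 4592) = -914/(-5035) = -914*(-1/5035) = 914/5035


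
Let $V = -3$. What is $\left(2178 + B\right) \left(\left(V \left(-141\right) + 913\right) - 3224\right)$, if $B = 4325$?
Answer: $-12277664$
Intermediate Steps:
$\left(2178 + B\right) \left(\left(V \left(-141\right) + 913\right) - 3224\right) = \left(2178 + 4325\right) \left(\left(\left(-3\right) \left(-141\right) + 913\right) - 3224\right) = 6503 \left(\left(423 + 913\right) - 3224\right) = 6503 \left(1336 - 3224\right) = 6503 \left(-1888\right) = -12277664$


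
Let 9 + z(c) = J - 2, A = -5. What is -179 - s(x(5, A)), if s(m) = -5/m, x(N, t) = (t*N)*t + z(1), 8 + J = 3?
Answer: -19506/109 ≈ -178.95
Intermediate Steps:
J = -5 (J = -8 + 3 = -5)
z(c) = -16 (z(c) = -9 + (-5 - 2) = -9 - 7 = -16)
x(N, t) = -16 + N*t**2 (x(N, t) = (t*N)*t - 16 = (N*t)*t - 16 = N*t**2 - 16 = -16 + N*t**2)
-179 - s(x(5, A)) = -179 - (-5)/(-16 + 5*(-5)**2) = -179 - (-5)/(-16 + 5*25) = -179 - (-5)/(-16 + 125) = -179 - (-5)/109 = -179 - 1*(-5/109) = -179 + 5/109 = -19506/109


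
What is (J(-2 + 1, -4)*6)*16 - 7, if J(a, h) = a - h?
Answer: 281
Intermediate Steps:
(J(-2 + 1, -4)*6)*16 - 7 = (((-2 + 1) - 1*(-4))*6)*16 - 7 = ((-1 + 4)*6)*16 - 7 = (3*6)*16 - 7 = 18*16 - 7 = 288 - 7 = 281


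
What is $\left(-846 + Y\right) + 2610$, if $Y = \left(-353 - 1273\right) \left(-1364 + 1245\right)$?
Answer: $195258$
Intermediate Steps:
$Y = 193494$ ($Y = \left(-1626\right) \left(-119\right) = 193494$)
$\left(-846 + Y\right) + 2610 = \left(-846 + 193494\right) + 2610 = 192648 + 2610 = 195258$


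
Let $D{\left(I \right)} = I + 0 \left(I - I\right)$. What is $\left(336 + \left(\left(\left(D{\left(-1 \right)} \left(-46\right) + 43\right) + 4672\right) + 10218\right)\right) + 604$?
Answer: $15919$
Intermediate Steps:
$D{\left(I \right)} = I$ ($D{\left(I \right)} = I + 0 \cdot 0 = I + 0 = I$)
$\left(336 + \left(\left(\left(D{\left(-1 \right)} \left(-46\right) + 43\right) + 4672\right) + 10218\right)\right) + 604 = \left(336 + \left(\left(\left(\left(-1\right) \left(-46\right) + 43\right) + 4672\right) + 10218\right)\right) + 604 = \left(336 + \left(\left(\left(46 + 43\right) + 4672\right) + 10218\right)\right) + 604 = \left(336 + \left(\left(89 + 4672\right) + 10218\right)\right) + 604 = \left(336 + \left(4761 + 10218\right)\right) + 604 = \left(336 + 14979\right) + 604 = 15315 + 604 = 15919$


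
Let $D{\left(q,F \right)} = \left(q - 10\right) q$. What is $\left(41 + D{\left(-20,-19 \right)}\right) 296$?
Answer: $189736$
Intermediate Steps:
$D{\left(q,F \right)} = q \left(-10 + q\right)$ ($D{\left(q,F \right)} = \left(-10 + q\right) q = q \left(-10 + q\right)$)
$\left(41 + D{\left(-20,-19 \right)}\right) 296 = \left(41 - 20 \left(-10 - 20\right)\right) 296 = \left(41 - -600\right) 296 = \left(41 + 600\right) 296 = 641 \cdot 296 = 189736$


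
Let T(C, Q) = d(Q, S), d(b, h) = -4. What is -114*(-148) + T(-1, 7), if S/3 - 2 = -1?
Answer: 16868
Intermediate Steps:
S = 3 (S = 6 + 3*(-1) = 6 - 3 = 3)
T(C, Q) = -4
-114*(-148) + T(-1, 7) = -114*(-148) - 4 = 16872 - 4 = 16868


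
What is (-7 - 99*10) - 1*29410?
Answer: -30407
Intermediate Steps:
(-7 - 99*10) - 1*29410 = (-7 - 990) - 29410 = -997 - 29410 = -30407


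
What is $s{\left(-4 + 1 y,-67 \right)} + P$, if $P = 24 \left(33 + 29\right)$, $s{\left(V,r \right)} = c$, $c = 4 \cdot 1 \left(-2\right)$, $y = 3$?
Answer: $1480$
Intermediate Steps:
$c = -8$ ($c = 4 \left(-2\right) = -8$)
$s{\left(V,r \right)} = -8$
$P = 1488$ ($P = 24 \cdot 62 = 1488$)
$s{\left(-4 + 1 y,-67 \right)} + P = -8 + 1488 = 1480$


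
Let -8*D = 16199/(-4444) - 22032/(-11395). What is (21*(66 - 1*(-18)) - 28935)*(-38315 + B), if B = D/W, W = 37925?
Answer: 15994785066388367026113/15363987892000 ≈ 1.0411e+9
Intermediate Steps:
D = 86677397/405115040 (D = -(16199/(-4444) - 22032/(-11395))/8 = -(16199*(-1/4444) - 22032*(-1/11395))/8 = -(-16199/4444 + 22032/11395)/8 = -⅛*(-86677397/50639380) = 86677397/405115040 ≈ 0.21396)
B = 86677397/15363987892000 (B = (86677397/405115040)/37925 = (86677397/405115040)*(1/37925) = 86677397/15363987892000 ≈ 5.6416e-6)
(21*(66 - 1*(-18)) - 28935)*(-38315 + B) = (21*(66 - 1*(-18)) - 28935)*(-38315 + 86677397/15363987892000) = (21*(66 + 18) - 28935)*(-588671195995302603/15363987892000) = (21*84 - 28935)*(-588671195995302603/15363987892000) = (1764 - 28935)*(-588671195995302603/15363987892000) = -27171*(-588671195995302603/15363987892000) = 15994785066388367026113/15363987892000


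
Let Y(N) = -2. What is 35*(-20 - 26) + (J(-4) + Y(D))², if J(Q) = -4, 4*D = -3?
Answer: -1574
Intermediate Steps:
D = -¾ (D = (¼)*(-3) = -¾ ≈ -0.75000)
35*(-20 - 26) + (J(-4) + Y(D))² = 35*(-20 - 26) + (-4 - 2)² = 35*(-46) + (-6)² = -1610 + 36 = -1574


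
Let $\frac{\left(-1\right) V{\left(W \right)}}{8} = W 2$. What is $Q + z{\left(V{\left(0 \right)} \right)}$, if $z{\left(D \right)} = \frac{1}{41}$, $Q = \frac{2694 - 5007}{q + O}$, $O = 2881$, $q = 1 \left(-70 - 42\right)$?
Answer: $- \frac{30688}{37843} \approx -0.81093$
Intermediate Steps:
$q = -112$ ($q = 1 \left(-112\right) = -112$)
$V{\left(W \right)} = - 16 W$ ($V{\left(W \right)} = - 8 W 2 = - 8 \cdot 2 W = - 16 W$)
$Q = - \frac{771}{923}$ ($Q = \frac{2694 - 5007}{-112 + 2881} = - \frac{2313}{2769} = \left(-2313\right) \frac{1}{2769} = - \frac{771}{923} \approx -0.83532$)
$z{\left(D \right)} = \frac{1}{41}$
$Q + z{\left(V{\left(0 \right)} \right)} = - \frac{771}{923} + \frac{1}{41} = - \frac{30688}{37843}$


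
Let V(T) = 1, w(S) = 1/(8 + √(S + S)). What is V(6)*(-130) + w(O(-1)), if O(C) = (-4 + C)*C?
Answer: -3506/27 - √10/54 ≈ -129.91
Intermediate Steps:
O(C) = C*(-4 + C)
w(S) = 1/(8 + √2*√S) (w(S) = 1/(8 + √(2*S)) = 1/(8 + √2*√S))
V(6)*(-130) + w(O(-1)) = 1*(-130) + 1/(8 + √2*√(-(-4 - 1))) = -130 + 1/(8 + √2*√(-1*(-5))) = -130 + 1/(8 + √2*√5) = -130 + 1/(8 + √10)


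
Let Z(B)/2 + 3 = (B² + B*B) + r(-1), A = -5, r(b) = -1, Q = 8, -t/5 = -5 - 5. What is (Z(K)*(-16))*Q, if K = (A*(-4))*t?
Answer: -511998976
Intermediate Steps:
t = 50 (t = -5*(-5 - 5) = -5*(-10) = 50)
K = 1000 (K = -5*(-4)*50 = 20*50 = 1000)
Z(B) = -8 + 4*B² (Z(B) = -6 + 2*((B² + B*B) - 1) = -6 + 2*((B² + B²) - 1) = -6 + 2*(2*B² - 1) = -6 + 2*(-1 + 2*B²) = -6 + (-2 + 4*B²) = -8 + 4*B²)
(Z(K)*(-16))*Q = ((-8 + 4*1000²)*(-16))*8 = ((-8 + 4*1000000)*(-16))*8 = ((-8 + 4000000)*(-16))*8 = (3999992*(-16))*8 = -63999872*8 = -511998976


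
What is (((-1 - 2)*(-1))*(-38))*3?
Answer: -342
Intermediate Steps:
(((-1 - 2)*(-1))*(-38))*3 = (-3*(-1)*(-38))*3 = (3*(-38))*3 = -114*3 = -342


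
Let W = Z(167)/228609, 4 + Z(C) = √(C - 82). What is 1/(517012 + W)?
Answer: 9006706619153712/4656575402424307486777 - 76203*√85/4656575402424307486777 ≈ 1.9342e-6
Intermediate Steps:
Z(C) = -4 + √(-82 + C) (Z(C) = -4 + √(C - 82) = -4 + √(-82 + C))
W = -4/228609 + √85/228609 (W = (-4 + √(-82 + 167))/228609 = (-4 + √85)*(1/228609) = -4/228609 + √85/228609 ≈ 2.2832e-5)
1/(517012 + W) = 1/(517012 + (-4/228609 + √85/228609)) = 1/(118193596304/228609 + √85/228609)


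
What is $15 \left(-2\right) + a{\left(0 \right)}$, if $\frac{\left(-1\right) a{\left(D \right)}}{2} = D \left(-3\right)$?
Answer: $-30$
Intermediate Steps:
$a{\left(D \right)} = 6 D$ ($a{\left(D \right)} = - 2 D \left(-3\right) = - 2 \left(- 3 D\right) = 6 D$)
$15 \left(-2\right) + a{\left(0 \right)} = 15 \left(-2\right) + 6 \cdot 0 = -30 + 0 = -30$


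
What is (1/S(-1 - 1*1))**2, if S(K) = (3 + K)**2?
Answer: 1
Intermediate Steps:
(1/S(-1 - 1*1))**2 = (1/((3 + (-1 - 1*1))**2))**2 = (1/((3 + (-1 - 1))**2))**2 = (1/((3 - 2)**2))**2 = (1/(1**2))**2 = (1/1)**2 = 1**2 = 1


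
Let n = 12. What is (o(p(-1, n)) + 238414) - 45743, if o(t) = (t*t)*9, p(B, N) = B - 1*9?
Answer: 193571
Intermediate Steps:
p(B, N) = -9 + B (p(B, N) = B - 9 = -9 + B)
o(t) = 9*t² (o(t) = t²*9 = 9*t²)
(o(p(-1, n)) + 238414) - 45743 = (9*(-9 - 1)² + 238414) - 45743 = (9*(-10)² + 238414) - 45743 = (9*100 + 238414) - 45743 = (900 + 238414) - 45743 = 239314 - 45743 = 193571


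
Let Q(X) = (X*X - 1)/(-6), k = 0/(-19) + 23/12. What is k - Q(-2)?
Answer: 29/12 ≈ 2.4167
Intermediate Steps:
k = 23/12 (k = 0*(-1/19) + 23*(1/12) = 0 + 23/12 = 23/12 ≈ 1.9167)
Q(X) = ⅙ - X²/6 (Q(X) = (X² - 1)*(-⅙) = (-1 + X²)*(-⅙) = ⅙ - X²/6)
k - Q(-2) = 23/12 - (⅙ - ⅙*(-2)²) = 23/12 - (⅙ - ⅙*4) = 23/12 - (⅙ - ⅔) = 23/12 - 1*(-½) = 23/12 + ½ = 29/12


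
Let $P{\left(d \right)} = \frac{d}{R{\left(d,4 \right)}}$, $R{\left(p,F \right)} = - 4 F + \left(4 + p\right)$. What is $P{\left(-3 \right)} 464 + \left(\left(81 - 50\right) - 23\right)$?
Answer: $\frac{504}{5} \approx 100.8$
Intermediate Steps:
$R{\left(p,F \right)} = 4 + p - 4 F$
$P{\left(d \right)} = \frac{d}{-12 + d}$ ($P{\left(d \right)} = \frac{d}{4 + d - 16} = \frac{d}{-12 + d}$)
$P{\left(-3 \right)} 464 + \left(\left(81 - 50\right) - 23\right) = - \frac{3}{-12 - 3} \cdot 464 + \left(\left(81 - 50\right) - 23\right) = - \frac{3}{-15} \cdot 464 + \left(31 - 23\right) = \left(-3\right) \left(- \frac{1}{15}\right) 464 + 8 = \frac{1}{5} \cdot 464 + 8 = \frac{464}{5} + 8 = \frac{504}{5}$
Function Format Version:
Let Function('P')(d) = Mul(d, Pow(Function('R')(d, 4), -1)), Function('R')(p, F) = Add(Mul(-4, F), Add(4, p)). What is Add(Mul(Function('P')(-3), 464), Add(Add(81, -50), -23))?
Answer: Rational(504, 5) ≈ 100.80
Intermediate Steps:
Function('R')(p, F) = Add(4, p, Mul(-4, F))
Function('P')(d) = Mul(d, Pow(Add(-12, d), -1)) (Function('P')(d) = Mul(d, Pow(Add(4, d, Mul(-4, 4)), -1)) = Mul(d, Pow(Add(4, d, -16), -1)) = Mul(d, Pow(Add(-12, d), -1)))
Add(Mul(Function('P')(-3), 464), Add(Add(81, -50), -23)) = Add(Mul(Mul(-3, Pow(Add(-12, -3), -1)), 464), Add(Add(81, -50), -23)) = Add(Mul(Mul(-3, Pow(-15, -1)), 464), Add(31, -23)) = Add(Mul(Mul(-3, Rational(-1, 15)), 464), 8) = Add(Mul(Rational(1, 5), 464), 8) = Add(Rational(464, 5), 8) = Rational(504, 5)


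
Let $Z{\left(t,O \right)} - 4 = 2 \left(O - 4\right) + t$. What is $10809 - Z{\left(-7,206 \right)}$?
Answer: $10408$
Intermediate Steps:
$Z{\left(t,O \right)} = -4 + t + 2 O$ ($Z{\left(t,O \right)} = 4 + \left(2 \left(O - 4\right) + t\right) = 4 + \left(2 \left(-4 + O\right) + t\right) = 4 + \left(\left(-8 + 2 O\right) + t\right) = 4 + \left(-8 + t + 2 O\right) = -4 + t + 2 O$)
$10809 - Z{\left(-7,206 \right)} = 10809 - \left(-4 - 7 + 2 \cdot 206\right) = 10809 - \left(-4 - 7 + 412\right) = 10809 - 401 = 10408$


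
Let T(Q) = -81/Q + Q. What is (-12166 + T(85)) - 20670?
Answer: -2783916/85 ≈ -32752.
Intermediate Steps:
T(Q) = Q - 81/Q
(-12166 + T(85)) - 20670 = (-12166 + (85 - 81/85)) - 20670 = (-12166 + 7144/85) - 20670 = -1026966/85 - 20670 = -2783916/85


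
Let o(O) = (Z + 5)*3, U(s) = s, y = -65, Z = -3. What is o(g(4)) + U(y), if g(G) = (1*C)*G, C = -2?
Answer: -59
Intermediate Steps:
g(G) = -2*G (g(G) = (1*(-2))*G = -2*G)
o(O) = 6 (o(O) = (-3 + 5)*3 = 2*3 = 6)
o(g(4)) + U(y) = 6 - 65 = -59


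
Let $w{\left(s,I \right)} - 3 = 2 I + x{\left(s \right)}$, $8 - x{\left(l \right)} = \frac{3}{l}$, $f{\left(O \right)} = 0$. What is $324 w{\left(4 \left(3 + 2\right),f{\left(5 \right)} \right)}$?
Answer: $\frac{17577}{5} \approx 3515.4$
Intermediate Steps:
$x{\left(l \right)} = 8 - \frac{3}{l}$
$w{\left(s,I \right)} = 11 - \frac{3}{s} + 2 I$ ($w{\left(s,I \right)} = 3 + \left(2 I + \left(8 - \frac{3}{s}\right)\right) = 3 + \left(8 - \frac{3}{s} + 2 I\right) = 11 - \frac{3}{s} + 2 I$)
$324 w{\left(4 \left(3 + 2\right),f{\left(5 \right)} \right)} = 324 \left(11 - \frac{3}{4 \left(3 + 2\right)} + 2 \cdot 0\right) = 324 \left(11 - \frac{3}{4 \cdot 5} + 0\right) = 324 \left(11 - \frac{3}{20} + 0\right) = 324 \cdot \frac{217}{20} = \frac{17577}{5}$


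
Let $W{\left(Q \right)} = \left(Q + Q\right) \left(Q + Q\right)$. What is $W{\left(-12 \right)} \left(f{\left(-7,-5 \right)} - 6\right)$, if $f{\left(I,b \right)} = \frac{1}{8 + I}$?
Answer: $-2880$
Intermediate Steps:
$W{\left(Q \right)} = 4 Q^{2}$ ($W{\left(Q \right)} = 2 Q 2 Q = 4 Q^{2}$)
$W{\left(-12 \right)} \left(f{\left(-7,-5 \right)} - 6\right) = 4 \left(-12\right)^{2} \left(\frac{1}{8 - 7} - 6\right) = 4 \cdot 144 \left(1^{-1} - 6\right) = 576 \left(1 - 6\right) = 576 \left(-5\right) = -2880$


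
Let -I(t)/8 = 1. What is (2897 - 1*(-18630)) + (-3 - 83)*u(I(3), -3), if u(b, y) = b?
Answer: 22215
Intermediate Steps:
I(t) = -8 (I(t) = -8*1 = -8)
(2897 - 1*(-18630)) + (-3 - 83)*u(I(3), -3) = (2897 - 1*(-18630)) + (-3 - 83)*(-8) = (2897 + 18630) - 86*(-8) = 21527 + 688 = 22215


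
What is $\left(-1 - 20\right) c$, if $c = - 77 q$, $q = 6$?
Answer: $9702$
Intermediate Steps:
$c = -462$ ($c = \left(-77\right) 6 = -462$)
$\left(-1 - 20\right) c = \left(-1 - 20\right) \left(-462\right) = \left(-21\right) \left(-462\right) = 9702$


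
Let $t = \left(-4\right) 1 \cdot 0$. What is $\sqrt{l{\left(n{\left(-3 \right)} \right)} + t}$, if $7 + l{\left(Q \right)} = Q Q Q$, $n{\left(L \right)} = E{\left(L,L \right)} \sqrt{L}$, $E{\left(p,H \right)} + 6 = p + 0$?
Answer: $\sqrt{-7 + 2187 i \sqrt{3}} \approx 43.48 + 43.56 i$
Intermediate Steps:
$E{\left(p,H \right)} = -6 + p$ ($E{\left(p,H \right)} = -6 + \left(p + 0\right) = -6 + p$)
$n{\left(L \right)} = \sqrt{L} \left(-6 + L\right)$ ($n{\left(L \right)} = \left(-6 + L\right) \sqrt{L} = \sqrt{L} \left(-6 + L\right)$)
$l{\left(Q \right)} = -7 + Q^{3}$ ($l{\left(Q \right)} = -7 + Q Q Q = -7 + Q^{2} Q = -7 + Q^{3}$)
$t = 0$ ($t = \left(-4\right) 0 = 0$)
$\sqrt{l{\left(n{\left(-3 \right)} \right)} + t} = \sqrt{\left(-7 + \left(\sqrt{-3} \left(-6 - 3\right)\right)^{3}\right) + 0} = \sqrt{\left(-7 + \left(i \sqrt{3} \left(-9\right)\right)^{3}\right) + 0} = \sqrt{\left(-7 + \left(- 9 i \sqrt{3}\right)^{3}\right) + 0} = \sqrt{\left(-7 + 2187 i \sqrt{3}\right) + 0} = \sqrt{-7 + 2187 i \sqrt{3}}$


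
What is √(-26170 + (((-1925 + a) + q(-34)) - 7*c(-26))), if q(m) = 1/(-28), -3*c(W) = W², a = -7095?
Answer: I*√59292807/42 ≈ 183.34*I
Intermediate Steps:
c(W) = -W²/3
q(m) = -1/28
√(-26170 + (((-1925 + a) + q(-34)) - 7*c(-26))) = √(-26170 + (((-1925 - 7095) - 1/28) - 7*(-⅓*(-26)²))) = √(-26170 + ((-9020 - 1/28) - 7*(-⅓*676))) = √(-26170 + (-252561/28 - 7*(-676)/3)) = √(-26170 + (-252561/28 - 1*(-4732/3))) = √(-26170 + (-252561/28 + 4732/3)) = √(-26170 - 625187/84) = √(-2823467/84) = I*√59292807/42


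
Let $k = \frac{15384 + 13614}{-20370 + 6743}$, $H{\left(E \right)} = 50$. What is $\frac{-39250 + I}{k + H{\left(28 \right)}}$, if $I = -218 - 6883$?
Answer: $- \frac{631625077}{652352} \approx -968.23$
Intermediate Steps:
$I = -7101$
$k = - \frac{28998}{13627}$ ($k = \frac{28998}{-13627} = 28998 \left(- \frac{1}{13627}\right) = - \frac{28998}{13627} \approx -2.128$)
$\frac{-39250 + I}{k + H{\left(28 \right)}} = \frac{-39250 - 7101}{- \frac{28998}{13627} + 50} = - \frac{46351}{\frac{652352}{13627}} = \left(-46351\right) \frac{13627}{652352} = - \frac{631625077}{652352}$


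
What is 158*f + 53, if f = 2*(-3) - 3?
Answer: -1369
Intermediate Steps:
f = -9 (f = -6 - 3 = -9)
158*f + 53 = 158*(-9) + 53 = -1422 + 53 = -1369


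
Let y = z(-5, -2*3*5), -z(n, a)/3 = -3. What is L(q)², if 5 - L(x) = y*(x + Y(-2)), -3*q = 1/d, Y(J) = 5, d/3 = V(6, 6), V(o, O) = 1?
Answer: 1521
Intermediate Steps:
d = 3 (d = 3*1 = 3)
z(n, a) = 9 (z(n, a) = -3*(-3) = 9)
y = 9
q = -⅑ (q = -⅓/3 = -⅓*⅓ = -⅑ ≈ -0.11111)
L(x) = -40 - 9*x (L(x) = 5 - 9*(x + 5) = 5 - 9*(5 + x) = 5 - (45 + 9*x) = 5 + (-45 - 9*x) = -40 - 9*x)
L(q)² = (-40 - 9*(-⅑))² = (-40 + 1)² = (-39)² = 1521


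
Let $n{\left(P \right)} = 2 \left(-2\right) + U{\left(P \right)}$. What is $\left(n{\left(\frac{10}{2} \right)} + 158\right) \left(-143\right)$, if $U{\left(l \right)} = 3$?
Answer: $-22451$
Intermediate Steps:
$n{\left(P \right)} = -1$ ($n{\left(P \right)} = 2 \left(-2\right) + 3 = -4 + 3 = -1$)
$\left(n{\left(\frac{10}{2} \right)} + 158\right) \left(-143\right) = \left(-1 + 158\right) \left(-143\right) = 157 \left(-143\right) = -22451$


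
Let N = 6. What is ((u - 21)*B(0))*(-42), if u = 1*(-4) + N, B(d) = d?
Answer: 0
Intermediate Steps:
u = 2 (u = 1*(-4) + 6 = -4 + 6 = 2)
((u - 21)*B(0))*(-42) = ((2 - 21)*0)*(-42) = -19*0*(-42) = 0*(-42) = 0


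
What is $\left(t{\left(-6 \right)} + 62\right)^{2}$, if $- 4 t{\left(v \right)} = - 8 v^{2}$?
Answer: $17956$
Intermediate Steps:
$t{\left(v \right)} = 2 v^{2}$ ($t{\left(v \right)} = - \frac{\left(-8\right) v^{2}}{4} = 2 v^{2}$)
$\left(t{\left(-6 \right)} + 62\right)^{2} = \left(2 \left(-6\right)^{2} + 62\right)^{2} = \left(2 \cdot 36 + 62\right)^{2} = \left(72 + 62\right)^{2} = 134^{2} = 17956$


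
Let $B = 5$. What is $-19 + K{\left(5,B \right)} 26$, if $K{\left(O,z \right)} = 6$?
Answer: $137$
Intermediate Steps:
$-19 + K{\left(5,B \right)} 26 = -19 + 6 \cdot 26 = -19 + 156 = 137$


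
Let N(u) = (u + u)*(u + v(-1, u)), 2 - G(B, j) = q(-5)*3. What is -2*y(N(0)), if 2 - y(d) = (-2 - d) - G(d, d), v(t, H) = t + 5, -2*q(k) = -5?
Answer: 3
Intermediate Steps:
q(k) = 5/2 (q(k) = -1/2*(-5) = 5/2)
v(t, H) = 5 + t
G(B, j) = -11/2 (G(B, j) = 2 - 5*3/2 = 2 - 1*15/2 = 2 - 15/2 = -11/2)
N(u) = 2*u*(4 + u) (N(u) = (u + u)*(u + (5 - 1)) = (2*u)*(u + 4) = (2*u)*(4 + u) = 2*u*(4 + u))
y(d) = -3/2 + d (y(d) = 2 - ((-2 - d) - 1*(-11/2)) = 2 - ((-2 - d) + 11/2) = 2 - (7/2 - d) = 2 + (-7/2 + d) = -3/2 + d)
-2*y(N(0)) = -2*(-3/2 + 2*0*(4 + 0)) = -2*(-3/2 + 2*0*4) = -2*(-3/2 + 0) = -2*(-3/2) = 3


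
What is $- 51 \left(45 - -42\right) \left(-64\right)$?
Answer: $283968$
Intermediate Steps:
$- 51 \left(45 - -42\right) \left(-64\right) = - 51 \left(45 + 42\right) \left(-64\right) = \left(-51\right) 87 \left(-64\right) = \left(-4437\right) \left(-64\right) = 283968$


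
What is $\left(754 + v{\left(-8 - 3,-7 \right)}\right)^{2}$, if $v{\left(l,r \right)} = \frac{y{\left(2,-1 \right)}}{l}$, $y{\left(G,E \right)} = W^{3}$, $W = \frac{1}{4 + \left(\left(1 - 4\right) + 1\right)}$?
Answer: $\frac{4402455201}{7744} \approx 5.685 \cdot 10^{5}$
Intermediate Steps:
$W = \frac{1}{2}$ ($W = \frac{1}{4 + \left(-3 + 1\right)} = \frac{1}{4 - 2} = \frac{1}{2} \approx 0.5$)
$y{\left(G,E \right)} = \frac{1}{8}$ ($y{\left(G,E \right)} = \left(\frac{1}{2}\right)^{3} = \frac{1}{8}$)
$v{\left(l,r \right)} = \frac{1}{8 l}$
$\left(754 + v{\left(-8 - 3,-7 \right)}\right)^{2} = \left(754 + \frac{1}{8 \left(-8 - 3\right)}\right)^{2} = \left(754 + \frac{1}{8 \left(-11\right)}\right)^{2} = \left(754 + \frac{1}{8} \left(- \frac{1}{11}\right)\right)^{2} = \left(754 - \frac{1}{88}\right)^{2} = \left(\frac{66351}{88}\right)^{2} = \frac{4402455201}{7744}$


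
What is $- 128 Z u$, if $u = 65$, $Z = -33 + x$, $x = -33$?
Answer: $549120$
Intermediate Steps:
$Z = -66$ ($Z = -33 - 33 = -66$)
$- 128 Z u = \left(-128\right) \left(-66\right) 65 = 8448 \cdot 65 = 549120$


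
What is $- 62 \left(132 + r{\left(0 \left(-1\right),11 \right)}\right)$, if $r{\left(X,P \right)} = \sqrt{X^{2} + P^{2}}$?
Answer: $-8866$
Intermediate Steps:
$r{\left(X,P \right)} = \sqrt{P^{2} + X^{2}}$
$- 62 \left(132 + r{\left(0 \left(-1\right),11 \right)}\right) = - 62 \left(132 + \sqrt{11^{2} + \left(0 \left(-1\right)\right)^{2}}\right) = - 62 \left(132 + \sqrt{121 + 0^{2}}\right) = - 62 \left(132 + \sqrt{121 + 0}\right) = - 62 \left(132 + \sqrt{121}\right) = - 62 \left(132 + 11\right) = \left(-62\right) 143 = -8866$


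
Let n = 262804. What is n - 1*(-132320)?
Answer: 395124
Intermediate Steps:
n - 1*(-132320) = 262804 - 1*(-132320) = 262804 + 132320 = 395124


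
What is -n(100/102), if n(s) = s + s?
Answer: -100/51 ≈ -1.9608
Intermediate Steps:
n(s) = 2*s
-n(100/102) = -2*100/102 = -2*100*(1/102) = -2*50/51 = -1*100/51 = -100/51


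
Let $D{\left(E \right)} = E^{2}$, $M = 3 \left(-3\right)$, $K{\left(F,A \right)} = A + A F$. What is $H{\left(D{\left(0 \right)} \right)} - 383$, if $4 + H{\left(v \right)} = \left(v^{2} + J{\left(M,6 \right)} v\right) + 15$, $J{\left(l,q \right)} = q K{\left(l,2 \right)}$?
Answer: $-372$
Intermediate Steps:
$M = -9$
$J{\left(l,q \right)} = q \left(2 + 2 l\right)$ ($J{\left(l,q \right)} = q 2 \left(1 + l\right) = q \left(2 + 2 l\right)$)
$H{\left(v \right)} = 11 + v^{2} - 96 v$ ($H{\left(v \right)} = -4 + \left(\left(v^{2} + 2 \cdot 6 \left(1 - 9\right) v\right) + 15\right) = -4 + \left(\left(v^{2} + 2 \cdot 6 \left(-8\right) v\right) + 15\right) = -4 + \left(\left(v^{2} - 96 v\right) + 15\right) = -4 + \left(15 + v^{2} - 96 v\right) = 11 + v^{2} - 96 v$)
$H{\left(D{\left(0 \right)} \right)} - 383 = \left(11 + \left(0^{2}\right)^{2} - 96 \cdot 0^{2}\right) - 383 = \left(11 + 0^{2} - 0\right) - 383 = \left(11 + 0 + 0\right) - 383 = 11 - 383 = -372$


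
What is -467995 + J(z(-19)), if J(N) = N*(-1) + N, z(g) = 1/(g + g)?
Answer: -467995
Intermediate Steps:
z(g) = 1/(2*g)
J(N) = 0 (J(N) = -N + N = 0)
-467995 + J(z(-19)) = -467995 + 0 = -467995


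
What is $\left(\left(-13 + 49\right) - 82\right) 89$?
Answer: $-4094$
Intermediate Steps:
$\left(\left(-13 + 49\right) - 82\right) 89 = \left(36 - 82\right) 89 = \left(-46\right) 89 = -4094$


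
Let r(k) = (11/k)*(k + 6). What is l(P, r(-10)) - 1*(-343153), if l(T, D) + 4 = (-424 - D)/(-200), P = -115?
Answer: 171575571/500 ≈ 3.4315e+5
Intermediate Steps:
r(k) = 11*(6 + k)/k (r(k) = (11/k)*(6 + k) = 11*(6 + k)/k)
l(T, D) = -47/25 + D/200 (l(T, D) = -4 + (-424 - D)/(-200) = -4 + (-424 - D)*(-1/200) = -4 + (53/25 + D/200) = -47/25 + D/200)
l(P, r(-10)) - 1*(-343153) = (-47/25 + (11 + 66/(-10))/200) - 1*(-343153) = (-47/25 + (11 + 66*(-⅒))/200) + 343153 = (-47/25 + (11 - 33/5)/200) + 343153 = (-47/25 + (1/200)*(22/5)) + 343153 = (-47/25 + 11/500) + 343153 = -929/500 + 343153 = 171575571/500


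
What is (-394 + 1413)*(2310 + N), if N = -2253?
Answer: 58083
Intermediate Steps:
(-394 + 1413)*(2310 + N) = (-394 + 1413)*(2310 - 2253) = 1019*57 = 58083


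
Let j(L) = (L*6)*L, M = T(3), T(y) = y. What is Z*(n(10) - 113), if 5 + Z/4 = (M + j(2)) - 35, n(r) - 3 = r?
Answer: 5200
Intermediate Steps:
n(r) = 3 + r
M = 3
j(L) = 6*L**2 (j(L) = (6*L)*L = 6*L**2)
Z = -52 (Z = -20 + 4*((3 + 6*2**2) - 35) = -20 + 4*((3 + 6*4) - 35) = -20 + 4*((3 + 24) - 35) = -20 + 4*(27 - 35) = -20 + 4*(-8) = -20 - 32 = -52)
Z*(n(10) - 113) = -52*((3 + 10) - 113) = -52*(13 - 113) = -52*(-100) = 5200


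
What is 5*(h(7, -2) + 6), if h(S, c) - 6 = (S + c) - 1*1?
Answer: 80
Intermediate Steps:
h(S, c) = 5 + S + c (h(S, c) = 6 + ((S + c) - 1*1) = 6 + ((S + c) - 1) = 6 + (-1 + S + c) = 5 + S + c)
5*(h(7, -2) + 6) = 5*((5 + 7 - 2) + 6) = 5*(10 + 6) = 5*16 = 80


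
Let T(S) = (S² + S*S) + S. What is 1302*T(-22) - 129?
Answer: 1231563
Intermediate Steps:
T(S) = S + 2*S² (T(S) = (S² + S²) + S = 2*S² + S = S + 2*S²)
1302*T(-22) - 129 = 1302*(-22*(1 + 2*(-22))) - 129 = 1302*(-22*(1 - 44)) - 129 = 1302*(-22*(-43)) - 129 = 1302*946 - 129 = 1231692 - 129 = 1231563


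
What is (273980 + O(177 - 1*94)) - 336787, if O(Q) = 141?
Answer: -62666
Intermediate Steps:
(273980 + O(177 - 1*94)) - 336787 = (273980 + 141) - 336787 = 274121 - 336787 = -62666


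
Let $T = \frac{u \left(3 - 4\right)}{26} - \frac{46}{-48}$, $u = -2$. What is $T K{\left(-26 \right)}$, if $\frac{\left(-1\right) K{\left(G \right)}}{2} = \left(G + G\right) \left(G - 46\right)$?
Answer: $-7752$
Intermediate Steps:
$K{\left(G \right)} = - 4 G \left(-46 + G\right)$ ($K{\left(G \right)} = - 2 \left(G + G\right) \left(G - 46\right) = - 2 \cdot 2 G \left(-46 + G\right) = - 4 G \left(-46 + G\right)$)
$T = \frac{323}{312}$ ($T = \frac{\left(-2\right) \left(3 - 4\right)}{26} - \frac{46}{-48} = \left(-2\right) \left(-1\right) \frac{1}{26} - - \frac{23}{24} = 2 \cdot \frac{1}{26} + \frac{23}{24} = \frac{1}{13} + \frac{23}{24} = \frac{323}{312} \approx 1.0353$)
$T K{\left(-26 \right)} = \frac{323 \cdot 4 \left(-26\right) \left(46 - -26\right)}{312} = \frac{323 \cdot 4 \left(-26\right) \left(46 + 26\right)}{312} = \frac{323 \cdot 4 \left(-26\right) 72}{312} = \frac{323}{312} \left(-7488\right) = -7752$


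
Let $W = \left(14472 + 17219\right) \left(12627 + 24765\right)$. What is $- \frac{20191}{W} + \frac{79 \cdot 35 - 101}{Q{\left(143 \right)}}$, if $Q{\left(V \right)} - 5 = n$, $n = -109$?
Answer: $- \frac{394601889859}{15404868336} \approx -25.615$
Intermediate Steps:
$Q{\left(V \right)} = -104$ ($Q{\left(V \right)} = 5 - 109 = -104$)
$W = 1184989872$ ($W = 31691 \cdot 37392 = 1184989872$)
$- \frac{20191}{W} + \frac{79 \cdot 35 - 101}{Q{\left(143 \right)}} = - \frac{20191}{1184989872} + \frac{79 \cdot 35 - 101}{-104} = \left(-20191\right) \frac{1}{1184989872} + \left(2765 - 101\right) \left(- \frac{1}{104}\right) = - \frac{20191}{1184989872} + 2664 \left(- \frac{1}{104}\right) = - \frac{20191}{1184989872} - \frac{333}{13} = - \frac{394601889859}{15404868336}$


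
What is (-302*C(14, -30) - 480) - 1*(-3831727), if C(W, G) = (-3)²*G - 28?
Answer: 3921243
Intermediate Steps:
C(W, G) = -28 + 9*G (C(W, G) = 9*G - 28 = -28 + 9*G)
(-302*C(14, -30) - 480) - 1*(-3831727) = (-302*(-28 + 9*(-30)) - 480) - 1*(-3831727) = (-302*(-28 - 270) - 480) + 3831727 = (-302*(-298) - 480) + 3831727 = (89996 - 480) + 3831727 = 89516 + 3831727 = 3921243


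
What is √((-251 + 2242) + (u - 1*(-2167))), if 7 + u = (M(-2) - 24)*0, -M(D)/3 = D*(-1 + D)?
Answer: √4151 ≈ 64.428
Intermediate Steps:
M(D) = -3*D*(-1 + D)
u = -7 (u = -7 + (3*(-2)*(1 - 1*(-2)) - 24)*0 = -7 + (3*(-2)*(1 + 2) - 24)*0 = -7 + (3*(-2)*3 - 24)*0 = -7 + (-18 - 24)*0 = -7 - 42*0 = -7 + 0 = -7)
√((-251 + 2242) + (u - 1*(-2167))) = √((-251 + 2242) + (-7 - 1*(-2167))) = √(1991 + (-7 + 2167)) = √(1991 + 2160) = √4151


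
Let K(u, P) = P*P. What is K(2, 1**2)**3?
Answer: 1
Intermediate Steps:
K(u, P) = P**2
K(2, 1**2)**3 = ((1**2)**2)**3 = (1**2)**3 = 1**3 = 1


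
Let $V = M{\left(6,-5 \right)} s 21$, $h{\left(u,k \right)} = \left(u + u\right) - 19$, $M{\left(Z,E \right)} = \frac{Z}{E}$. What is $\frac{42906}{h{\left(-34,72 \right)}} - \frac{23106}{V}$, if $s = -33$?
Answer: $- \frac{10469681}{20097} \approx -520.96$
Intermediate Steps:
$h{\left(u,k \right)} = -19 + 2 u$ ($h{\left(u,k \right)} = 2 u - 19 = -19 + 2 u$)
$V = \frac{4158}{5}$ ($V = \frac{6}{-5} \left(-33\right) 21 = 6 \left(- \frac{1}{5}\right) \left(-33\right) 21 = \left(- \frac{6}{5}\right) \left(-33\right) 21 = \frac{198}{5} \cdot 21 = \frac{4158}{5} \approx 831.6$)
$\frac{42906}{h{\left(-34,72 \right)}} - \frac{23106}{V} = \frac{42906}{-19 + 2 \left(-34\right)} - \frac{23106}{\frac{4158}{5}} = \frac{42906}{-19 - 68} - \frac{19255}{693} = \frac{42906}{-87} - \frac{19255}{693} = 42906 \left(- \frac{1}{87}\right) - \frac{19255}{693} = - \frac{14302}{29} - \frac{19255}{693} = - \frac{10469681}{20097}$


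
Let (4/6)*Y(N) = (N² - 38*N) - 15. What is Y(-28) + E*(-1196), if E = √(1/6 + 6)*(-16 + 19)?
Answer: 5499/2 - 598*√222 ≈ -6160.5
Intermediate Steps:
Y(N) = -45/2 - 57*N + 3*N²/2 (Y(N) = 3*((N² - 38*N) - 15)/2 = 3*(-15 + N² - 38*N)/2 = -45/2 - 57*N + 3*N²/2)
E = √222/2 (E = √(⅙ + 6)*3 = √(37/6)*3 = (√222/6)*3 = √222/2 ≈ 7.4498)
Y(-28) + E*(-1196) = (-45/2 - 57*(-28) + (3/2)*(-28)²) + (√222/2)*(-1196) = (-45/2 + 1596 + (3/2)*784) - 598*√222 = (-45/2 + 1596 + 1176) - 598*√222 = 5499/2 - 598*√222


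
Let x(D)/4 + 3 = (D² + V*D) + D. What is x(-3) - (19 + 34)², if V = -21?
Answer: -2545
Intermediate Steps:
x(D) = -12 - 80*D + 4*D² (x(D) = -12 + 4*((D² - 21*D) + D) = -12 + 4*(D² - 20*D) = -12 + (-80*D + 4*D²) = -12 - 80*D + 4*D²)
x(-3) - (19 + 34)² = (-12 - 80*(-3) + 4*(-3)²) - (19 + 34)² = (-12 + 240 + 4*9) - 1*53² = (-12 + 240 + 36) - 1*2809 = 264 - 2809 = -2545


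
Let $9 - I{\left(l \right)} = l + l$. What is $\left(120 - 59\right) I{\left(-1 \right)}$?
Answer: $671$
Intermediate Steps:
$I{\left(l \right)} = 9 - 2 l$ ($I{\left(l \right)} = 9 - \left(l + l\right) = 9 - 2 l$)
$\left(120 - 59\right) I{\left(-1 \right)} = \left(120 - 59\right) \left(9 - -2\right) = 61 \left(9 + 2\right) = 61 \cdot 11 = 671$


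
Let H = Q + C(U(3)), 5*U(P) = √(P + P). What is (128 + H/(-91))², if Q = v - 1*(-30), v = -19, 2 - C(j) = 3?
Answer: 135443044/8281 ≈ 16356.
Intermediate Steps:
U(P) = √2*√P/5 (U(P) = √(P + P)/5 = √(2*P)/5 = (√2*√P)/5 = √2*√P/5)
C(j) = -1 (C(j) = 2 - 1*3 = 2 - 3 = -1)
Q = 11 (Q = -19 - 1*(-30) = -19 + 30 = 11)
H = 10 (H = 11 - 1 = 10)
(128 + H/(-91))² = (128 + 10/(-91))² = (128 + 10*(-1/91))² = (128 - 10/91)² = (11638/91)² = 135443044/8281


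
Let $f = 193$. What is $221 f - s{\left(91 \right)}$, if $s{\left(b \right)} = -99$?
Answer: $42752$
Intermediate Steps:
$221 f - s{\left(91 \right)} = 221 \cdot 193 - -99 = 42653 + 99 = 42752$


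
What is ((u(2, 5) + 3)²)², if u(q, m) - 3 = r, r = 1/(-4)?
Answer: 279841/256 ≈ 1093.1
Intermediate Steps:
r = -¼ ≈ -0.25000
u(q, m) = 11/4 (u(q, m) = 3 - ¼ = 11/4)
((u(2, 5) + 3)²)² = ((11/4 + 3)²)² = ((23/4)²)² = (529/16)² = 279841/256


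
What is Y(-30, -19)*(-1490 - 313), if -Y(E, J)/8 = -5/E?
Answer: 2404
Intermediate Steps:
Y(E, J) = 40/E (Y(E, J) = -(-40)/E = 40/E)
Y(-30, -19)*(-1490 - 313) = (40/(-30))*(-1490 - 313) = (40*(-1/30))*(-1803) = -4/3*(-1803) = 2404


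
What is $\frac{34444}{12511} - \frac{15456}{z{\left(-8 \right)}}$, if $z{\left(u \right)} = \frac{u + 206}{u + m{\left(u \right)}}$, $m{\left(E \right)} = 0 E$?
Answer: $\frac{258963340}{412863} \approx 627.24$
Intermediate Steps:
$m{\left(E \right)} = 0$
$z{\left(u \right)} = \frac{206 + u}{u}$ ($z{\left(u \right)} = \frac{u + 206}{u + 0} = \frac{206 + u}{u}$)
$\frac{34444}{12511} - \frac{15456}{z{\left(-8 \right)}} = \frac{34444}{12511} - \frac{15456}{\frac{1}{-8} \left(206 - 8\right)} = 34444 \cdot \frac{1}{12511} - \frac{15456}{\left(- \frac{1}{8}\right) 198} = \frac{34444}{12511} - \frac{15456}{- \frac{99}{4}} = \frac{34444}{12511} - - \frac{20608}{33} = \frac{34444}{12511} + \frac{20608}{33} = \frac{258963340}{412863}$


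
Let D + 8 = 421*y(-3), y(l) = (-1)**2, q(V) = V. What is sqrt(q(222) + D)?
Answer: sqrt(635) ≈ 25.199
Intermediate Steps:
y(l) = 1
D = 413 (D = -8 + 421*1 = -8 + 421 = 413)
sqrt(q(222) + D) = sqrt(222 + 413) = sqrt(635)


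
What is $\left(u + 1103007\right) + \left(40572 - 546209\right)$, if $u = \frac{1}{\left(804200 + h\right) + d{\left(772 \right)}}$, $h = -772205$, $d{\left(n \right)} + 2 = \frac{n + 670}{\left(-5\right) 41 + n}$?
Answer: $\frac{1548167389511}{2591639} \approx 5.9737 \cdot 10^{5}$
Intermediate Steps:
$d{\left(n \right)} = -2 + \frac{670 + n}{-205 + n}$ ($d{\left(n \right)} = -2 + \frac{n + 670}{\left(-5\right) 41 + n} = -2 + \frac{670 + n}{-205 + n}$)
$u = \frac{81}{2591639}$ ($u = \frac{1}{\left(804200 - 772205\right) + \frac{1080 - 772}{-205 + 772}} = \frac{1}{31995 + \frac{1080 - 772}{567}} = \frac{1}{31995 + \frac{1}{567} \cdot 308} = \frac{1}{31995 + \frac{44}{81}} = \frac{1}{\frac{2591639}{81}} = \frac{81}{2591639} \approx 3.1254 \cdot 10^{-5}$)
$\left(u + 1103007\right) + \left(40572 - 546209\right) = \left(\frac{81}{2591639} + 1103007\right) + \left(40572 - 546209\right) = \frac{2858595958554}{2591639} + \left(40572 - 546209\right) = \frac{2858595958554}{2591639} - 505637 = \frac{1548167389511}{2591639}$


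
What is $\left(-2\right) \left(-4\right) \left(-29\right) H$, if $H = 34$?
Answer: $-7888$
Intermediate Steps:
$\left(-2\right) \left(-4\right) \left(-29\right) H = \left(-2\right) \left(-4\right) \left(-29\right) 34 = 8 \left(-29\right) 34 = \left(-232\right) 34 = -7888$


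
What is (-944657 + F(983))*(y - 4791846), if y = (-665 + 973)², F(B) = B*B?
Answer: -101605114624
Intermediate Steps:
F(B) = B²
y = 94864 (y = 308² = 94864)
(-944657 + F(983))*(y - 4791846) = (-944657 + 983²)*(94864 - 4791846) = (-944657 + 966289)*(-4696982) = 21632*(-4696982) = -101605114624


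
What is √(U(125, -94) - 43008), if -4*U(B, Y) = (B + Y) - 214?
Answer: I*√171849/2 ≈ 207.27*I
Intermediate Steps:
U(B, Y) = 107/2 - B/4 - Y/4 (U(B, Y) = -((B + Y) - 214)/4 = -(-214 + B + Y)/4 = 107/2 - B/4 - Y/4)
√(U(125, -94) - 43008) = √((107/2 - ¼*125 - ¼*(-94)) - 43008) = √((107/2 - 125/4 + 47/2) - 43008) = √(183/4 - 43008) = √(-171849/4) = I*√171849/2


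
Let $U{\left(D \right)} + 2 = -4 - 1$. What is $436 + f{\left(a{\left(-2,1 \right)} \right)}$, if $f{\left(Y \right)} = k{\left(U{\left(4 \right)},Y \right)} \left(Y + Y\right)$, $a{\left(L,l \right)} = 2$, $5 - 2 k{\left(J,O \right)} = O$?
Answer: $442$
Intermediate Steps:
$U{\left(D \right)} = -7$ ($U{\left(D \right)} = -2 - 5 = -7$)
$k{\left(J,O \right)} = \frac{5}{2} - \frac{O}{2}$
$f{\left(Y \right)} = 2 Y \left(\frac{5}{2} - \frac{Y}{2}\right)$ ($f{\left(Y \right)} = \left(\frac{5}{2} - \frac{Y}{2}\right) \left(Y + Y\right) = \left(\frac{5}{2} - \frac{Y}{2}\right) 2 Y = 2 Y \left(\frac{5}{2} - \frac{Y}{2}\right)$)
$436 + f{\left(a{\left(-2,1 \right)} \right)} = 436 + 2 \left(5 - 2\right) = 436 + 2 \cdot 3 = 436 + 6 = 442$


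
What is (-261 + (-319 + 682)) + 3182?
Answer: 3284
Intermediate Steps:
(-261 + (-319 + 682)) + 3182 = (-261 + 363) + 3182 = 102 + 3182 = 3284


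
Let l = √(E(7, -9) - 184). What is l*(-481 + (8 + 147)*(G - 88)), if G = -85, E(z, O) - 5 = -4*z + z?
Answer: -272960*I*√2 ≈ -3.8602e+5*I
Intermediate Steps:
E(z, O) = 5 - 3*z (E(z, O) = 5 + (-4*z + z) = 5 - 3*z)
l = 10*I*√2 (l = √((5 - 3*7) - 184) = √((5 - 21) - 184) = √(-16 - 184) = √(-200) = 10*I*√2 ≈ 14.142*I)
l*(-481 + (8 + 147)*(G - 88)) = (10*I*√2)*(-481 + (8 + 147)*(-85 - 88)) = (10*I*√2)*(-481 + 155*(-173)) = (10*I*√2)*(-481 - 26815) = (10*I*√2)*(-27296) = -272960*I*√2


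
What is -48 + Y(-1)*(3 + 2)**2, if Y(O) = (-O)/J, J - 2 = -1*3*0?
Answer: -71/2 ≈ -35.500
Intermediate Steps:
J = 2 (J = 2 - 1*3*0 = 2 - 3*0 = 2 + 0 = 2)
Y(O) = -O/2
-48 + Y(-1)*(3 + 2)**2 = -48 + (-1/2*(-1))*(3 + 2)**2 = -48 + (1/2)*5**2 = -48 + (1/2)*25 = -48 + 25/2 = -71/2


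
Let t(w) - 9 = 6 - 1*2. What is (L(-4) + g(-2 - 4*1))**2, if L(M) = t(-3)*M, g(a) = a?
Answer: 3364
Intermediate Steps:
t(w) = 13 (t(w) = 9 + (6 - 1*2) = 9 + (6 - 2) = 9 + 4 = 13)
L(M) = 13*M
(L(-4) + g(-2 - 4*1))**2 = (13*(-4) + (-2 - 4*1))**2 = (-52 + (-2 - 4))**2 = (-52 - 6)**2 = (-58)**2 = 3364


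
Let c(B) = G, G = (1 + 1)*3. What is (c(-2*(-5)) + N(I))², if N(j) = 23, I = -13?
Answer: 841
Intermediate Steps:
G = 6 (G = 2*3 = 6)
c(B) = 6
(c(-2*(-5)) + N(I))² = (6 + 23)² = 29² = 841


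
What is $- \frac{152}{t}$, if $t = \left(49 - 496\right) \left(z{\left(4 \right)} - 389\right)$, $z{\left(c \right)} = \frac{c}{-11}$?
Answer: $- \frac{1672}{1914501} \approx -0.00087333$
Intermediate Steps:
$z{\left(c \right)} = - \frac{c}{11}$ ($z{\left(c \right)} = c \left(- \frac{1}{11}\right) = - \frac{c}{11}$)
$t = \frac{1914501}{11}$ ($t = \left(49 - 496\right) \left(\left(- \frac{1}{11}\right) 4 - 389\right) = - 447 \left(- \frac{4}{11} - 389\right) = \left(-447\right) \left(- \frac{4283}{11}\right) = \frac{1914501}{11} \approx 1.7405 \cdot 10^{5}$)
$- \frac{152}{t} = - \frac{152}{\frac{1914501}{11}} = \left(-152\right) \frac{11}{1914501} = - \frac{1672}{1914501}$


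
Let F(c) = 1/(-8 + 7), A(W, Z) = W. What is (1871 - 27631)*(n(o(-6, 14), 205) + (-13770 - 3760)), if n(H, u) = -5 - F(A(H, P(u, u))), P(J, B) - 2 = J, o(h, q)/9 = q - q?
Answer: 451675840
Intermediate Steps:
o(h, q) = 0 (o(h, q) = 9*(q - q) = 9*0 = 0)
P(J, B) = 2 + J
F(c) = -1 (F(c) = 1/(-1) = -1)
n(H, u) = -4 (n(H, u) = -5 - 1*(-1) = -5 + 1 = -4)
(1871 - 27631)*(n(o(-6, 14), 205) + (-13770 - 3760)) = (1871 - 27631)*(-4 + (-13770 - 3760)) = -25760*(-4 - 17530) = -25760*(-17534) = 451675840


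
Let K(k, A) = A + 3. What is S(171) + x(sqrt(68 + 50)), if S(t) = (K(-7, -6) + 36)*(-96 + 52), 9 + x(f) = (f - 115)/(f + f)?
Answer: -2921/2 - 115*sqrt(118)/236 ≈ -1465.8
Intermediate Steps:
x(f) = -9 + (-115 + f)/(2*f) (x(f) = -9 + (f - 115)/(f + f) = -9 + (-115 + f)/((2*f)) = -9 + (-115 + f)*(1/(2*f)) = -9 + (-115 + f)/(2*f))
K(k, A) = 3 + A
S(t) = -1452 (S(t) = ((3 - 6) + 36)*(-96 + 52) = (-3 + 36)*(-44) = 33*(-44) = -1452)
S(171) + x(sqrt(68 + 50)) = -1452 + (-115 - 17*sqrt(68 + 50))/(2*(sqrt(68 + 50))) = -1452 + (-115 - 17*sqrt(118))/(2*(sqrt(118))) = -1452 + (sqrt(118)/118)*(-115 - 17*sqrt(118))/2 = -1452 + sqrt(118)*(-115 - 17*sqrt(118))/236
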